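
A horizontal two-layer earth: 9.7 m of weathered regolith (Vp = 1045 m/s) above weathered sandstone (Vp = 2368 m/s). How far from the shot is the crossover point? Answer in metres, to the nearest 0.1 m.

x_cross = 2h·√((V₂+V₁)/(V₂−V₁)).
(V₂+V₁)/(V₂−V₁) = (2368+1045)/(2368−1045) = 2.5797; √ = 1.6062.
x_cross = 2·9.7·1.6062 = 31.16 m.

31.2 m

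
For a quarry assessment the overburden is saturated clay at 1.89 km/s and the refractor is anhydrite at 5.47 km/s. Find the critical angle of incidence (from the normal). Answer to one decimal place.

20.2°

Critical incidence: sin θ_c = V₁/V₂ = 1.89/5.47 = 0.3455.
θ_c = arcsin 0.3455 = 20.21°.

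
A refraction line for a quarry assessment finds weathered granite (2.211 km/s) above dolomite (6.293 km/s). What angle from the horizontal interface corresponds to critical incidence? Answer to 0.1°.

69.4°

Critical incidence: sin θ_c = V₁/V₂ = 2.211/6.293 = 0.3513.
θ_c = arcsin 0.3513 = 20.57°.
Measured from the interface: 90° − 20.57° = 69.43°.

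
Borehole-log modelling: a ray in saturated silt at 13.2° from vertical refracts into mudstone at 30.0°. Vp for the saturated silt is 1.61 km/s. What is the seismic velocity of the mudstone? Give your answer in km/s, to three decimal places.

sin 13.2° = 0.2284; sin 30.0° = 0.5000.
V₂ = V₁·(sin θ₂/sin θ₁) = 1.61·(0.5000/0.2284) = 3.525 km/s.

3.525 km/s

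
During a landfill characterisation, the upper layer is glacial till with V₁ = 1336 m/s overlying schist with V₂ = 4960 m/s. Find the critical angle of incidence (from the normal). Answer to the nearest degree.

At critical incidence the refracted ray runs along the interface (θ₂ = 90°), so sin θ_c = V₁/V₂.
θ_c = arcsin(1336/4960) = arcsin 0.2694 = 15.63°.

16°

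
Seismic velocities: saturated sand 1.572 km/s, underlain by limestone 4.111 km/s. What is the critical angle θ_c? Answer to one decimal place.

At critical incidence the refracted ray runs along the interface (θ₂ = 90°), so sin θ_c = V₁/V₂.
θ_c = arcsin(1.572/4.111) = arcsin 0.3824 = 22.48°.

22.5°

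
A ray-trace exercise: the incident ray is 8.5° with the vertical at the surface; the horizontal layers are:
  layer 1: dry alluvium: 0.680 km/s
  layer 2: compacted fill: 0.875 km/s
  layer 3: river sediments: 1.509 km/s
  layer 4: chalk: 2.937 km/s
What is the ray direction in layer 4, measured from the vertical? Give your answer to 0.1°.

39.7°

Snell's law across each interface conserves sin θ / V, so sin θ_4 = V_4·sin θ₁/V₁.
sin θ_4 = 2.937 × sin 8.5° / 0.680 = 0.6384.
θ_4 = 39.67° from the vertical.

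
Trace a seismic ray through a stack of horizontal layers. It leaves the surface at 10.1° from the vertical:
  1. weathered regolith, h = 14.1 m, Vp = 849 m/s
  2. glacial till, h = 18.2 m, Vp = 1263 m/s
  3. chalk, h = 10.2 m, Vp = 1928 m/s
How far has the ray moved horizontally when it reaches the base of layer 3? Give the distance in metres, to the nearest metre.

Ray parameter p = sin 10.1° / 849 m/s = 2.0656e-04 s/m.
Layer 1: θ = 10.10°; offset = 14.1·tan 10.10° = 2.512 m.
Layer 2: sin θ = p·1263 = 0.2609 → θ = 15.12°; offset = 18.2·tan 15.12° = 4.918 m.
Layer 3: sin θ = p·1928 = 0.3982 → θ = 23.47°; offset = 10.2·tan 23.47° = 4.428 m.
Total horizontal offset = 11.858 m.

12 m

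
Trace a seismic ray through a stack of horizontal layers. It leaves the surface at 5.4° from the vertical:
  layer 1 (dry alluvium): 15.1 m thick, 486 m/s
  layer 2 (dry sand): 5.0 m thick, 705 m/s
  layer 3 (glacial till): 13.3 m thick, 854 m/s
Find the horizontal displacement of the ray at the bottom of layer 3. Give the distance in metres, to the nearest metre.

p = sin θ₁/V₁ = sin 5.4°/486 = 1.9364e-04 s/m is conserved through the stack.
Layer 1: θ = 5.40°; offset = 15.1·tan 5.40° = 1.427 m.
Layer 2: sin θ = p·705 = 0.1365 → θ = 7.85°; offset = 5.0·tan 7.85° = 0.689 m.
Layer 3: sin θ = p·854 = 0.1654 → θ = 9.52°; offset = 13.3·tan 9.52° = 2.230 m.
Σ offsets = 4.346 m.

4 m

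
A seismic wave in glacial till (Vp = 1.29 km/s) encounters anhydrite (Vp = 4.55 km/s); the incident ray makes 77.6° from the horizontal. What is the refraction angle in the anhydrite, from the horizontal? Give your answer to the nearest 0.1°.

Angle from the normal: 90° − 77.6° = 12.4°.
sin θ₁/V₁ = sin θ₂/V₂ ⇒ sin θ₂ = 4.55·sin 12.4°/1.29 = 4.55·0.2147/1.29 = 0.7574.
θ₂ = sin⁻¹(0.7574) = 49.24° (from vertical).
From the interface: 90° − 49.24° = 40.76°.

40.8°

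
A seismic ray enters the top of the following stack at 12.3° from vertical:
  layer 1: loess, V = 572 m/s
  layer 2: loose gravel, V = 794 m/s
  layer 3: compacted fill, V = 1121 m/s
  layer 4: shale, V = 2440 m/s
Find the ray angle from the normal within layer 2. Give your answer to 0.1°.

17.2°

Ray parameter p = sin 12.3° / 572 = 3.7243e-04 s/m.
sin θ_2 = p·V_2 = 3.7243e-04 × 794 = 0.2957.
θ_2 = arcsin 0.2957 = 17.20°.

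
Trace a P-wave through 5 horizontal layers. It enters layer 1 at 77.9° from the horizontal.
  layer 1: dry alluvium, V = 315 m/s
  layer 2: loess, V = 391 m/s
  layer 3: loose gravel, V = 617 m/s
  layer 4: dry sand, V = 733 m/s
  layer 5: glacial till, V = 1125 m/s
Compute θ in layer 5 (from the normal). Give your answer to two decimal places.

From the normal: θ₁ = 90° − 77.9° = 12.1°.
Ray parameter p = sin 12.1° / 315 = 6.6546e-04 s/m.
sin θ_5 = p·V_5 = 6.6546e-04 × 1125 = 0.7486.
θ_5 = 48.47° from the vertical.

48.47°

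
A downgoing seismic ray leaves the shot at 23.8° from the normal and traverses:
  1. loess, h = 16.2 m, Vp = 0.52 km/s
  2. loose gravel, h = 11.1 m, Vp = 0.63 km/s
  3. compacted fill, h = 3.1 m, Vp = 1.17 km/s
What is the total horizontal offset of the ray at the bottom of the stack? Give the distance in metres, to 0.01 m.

p = sin θ₁/V₁ = sin 23.8°/0.52 = 7.7605e-01 s/km is conserved through the stack.
Layer 1: θ = 23.80°; offset = 16.2·tan 23.80° = 7.1451 m.
Layer 2: sin θ = p·0.63 = 0.4889 → θ = 29.27°; offset = 11.1·tan 29.27° = 6.2211 m.
Layer 3: sin θ = p·1.17 = 0.9080 → θ = 65.23°; offset = 3.1·tan 65.23° = 6.7174 m.
Σ offsets = 20.0836 m.

20.08 m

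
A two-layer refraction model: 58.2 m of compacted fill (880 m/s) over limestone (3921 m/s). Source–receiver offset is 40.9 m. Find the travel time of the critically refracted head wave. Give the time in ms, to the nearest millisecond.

139 ms

θ_c = arcsin(V₁/V₂) = arcsin(880/3921) = 12.97°, cos θ_c = 0.9745.
Intercept time tᵢ = 2h cos θ_c / V₁ = 2·58.2·0.9745/880 = 0.12890 s.
t = x/V₂ + tᵢ = 40.9/3921 + 0.12890 = 0.13933 s.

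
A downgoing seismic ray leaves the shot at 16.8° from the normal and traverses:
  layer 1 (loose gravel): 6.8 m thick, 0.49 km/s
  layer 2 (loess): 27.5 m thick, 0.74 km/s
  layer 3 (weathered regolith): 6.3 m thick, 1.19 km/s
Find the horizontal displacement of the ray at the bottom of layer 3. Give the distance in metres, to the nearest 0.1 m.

21.6 m

Apply Snell's law at each interface; in layer i the horizontal offset is hᵢ·tan θᵢ.
Layer 1: θ = 16.80°; offset = 6.8·tan 16.80° = 2.053 m.
Layer 2: sin θ = 0.74·sin 16.8°/0.49 = 0.4365, θ = 25.88°; offset = 27.5·tan 25.88° = 13.342 m.
Layer 3: sin θ = 1.19·sin 16.8°/0.49 = 0.7019, θ = 44.58°; offset = 6.3·tan 44.58° = 6.209 m.
Σ offsets = 21.604 m.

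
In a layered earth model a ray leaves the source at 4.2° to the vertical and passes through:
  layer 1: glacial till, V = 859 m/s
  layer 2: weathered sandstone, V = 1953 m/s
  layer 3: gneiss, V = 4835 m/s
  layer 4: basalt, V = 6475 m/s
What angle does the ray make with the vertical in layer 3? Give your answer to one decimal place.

24.3°

Snell's law across each interface conserves sin θ / V, so sin θ_3 = V_3·sin θ₁/V₁.
sin θ_3 = 4835 × sin 4.2° / 859 = 0.4122.
θ_3 = 24.35° from the vertical.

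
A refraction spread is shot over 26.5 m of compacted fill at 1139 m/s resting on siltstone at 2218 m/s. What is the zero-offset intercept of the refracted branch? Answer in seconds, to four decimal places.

θ_c = arcsin(V₁/V₂) = arcsin(1139/2218) = 30.90°; cos θ_c = 0.8581.
tᵢ = 2h·cos θ_c / V₁ = 2·26.5·0.8581 / 1139 = 0.03993 s.

0.0399 s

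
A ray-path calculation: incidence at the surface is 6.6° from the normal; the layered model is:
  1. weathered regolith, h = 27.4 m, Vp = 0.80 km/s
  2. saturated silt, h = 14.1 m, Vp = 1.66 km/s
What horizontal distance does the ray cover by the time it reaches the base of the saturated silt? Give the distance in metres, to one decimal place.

6.6 m

Apply Snell's law at each interface; in layer i the horizontal offset is hᵢ·tan θᵢ.
Layer 1: θ = 6.60°; offset = 27.4·tan 6.60° = 3.170 m.
Layer 2: sin θ = 1.66·sin 6.6°/0.80 = 0.2385, θ = 13.80°; offset = 14.1·tan 13.80° = 3.463 m.
Σ offsets = 6.633 m.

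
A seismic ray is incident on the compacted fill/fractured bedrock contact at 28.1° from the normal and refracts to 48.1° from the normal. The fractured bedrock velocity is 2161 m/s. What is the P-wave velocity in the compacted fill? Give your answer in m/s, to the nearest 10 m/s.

1370 m/s

Snell's law: sin 28.1°/V₁ = sin 48.1°/V₂.
V₁ = V₂·sin 28.1°/sin 48.1° = 2161 × 0.6328 = 1367.51 m/s.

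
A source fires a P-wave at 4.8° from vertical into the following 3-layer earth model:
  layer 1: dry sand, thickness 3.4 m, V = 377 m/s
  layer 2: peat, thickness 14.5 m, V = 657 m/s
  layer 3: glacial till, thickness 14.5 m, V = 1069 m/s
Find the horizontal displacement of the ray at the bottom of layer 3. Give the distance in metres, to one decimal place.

Apply Snell's law at each interface; in layer i the horizontal offset is hᵢ·tan θᵢ.
Layer 1: θ = 4.80°; offset = 3.4·tan 4.80° = 0.286 m.
Layer 2: sin θ = 657·sin 4.8°/377 = 0.1458, θ = 8.39°; offset = 14.5·tan 8.39° = 2.137 m.
Layer 3: sin θ = 1069·sin 4.8°/377 = 0.2373, θ = 13.73°; offset = 14.5·tan 13.73° = 3.542 m.
Σ offsets = 5.964 m.

6.0 m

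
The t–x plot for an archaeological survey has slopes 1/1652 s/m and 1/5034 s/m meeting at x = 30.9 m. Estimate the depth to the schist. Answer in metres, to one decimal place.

11.0 m

h = (x_cross/2)·√((V₂−V₁)/(V₂+V₁)).
(V₂−V₁)/(V₂+V₁) = (5034−1652)/(5034+1652) = 0.5058; √ = 0.7112.
h = (30.9/2)·0.7112 = 10.99 m.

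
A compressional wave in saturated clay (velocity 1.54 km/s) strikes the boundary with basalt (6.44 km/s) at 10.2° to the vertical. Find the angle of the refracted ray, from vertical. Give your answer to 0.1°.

Snell's law: sin θ₂ = (V₂/V₁)·sin θ₁ = (6.44/1.54)·sin 10.2° = 0.7405.
θ₂ = sin⁻¹(0.7405) = 47.78° (from vertical).

47.8°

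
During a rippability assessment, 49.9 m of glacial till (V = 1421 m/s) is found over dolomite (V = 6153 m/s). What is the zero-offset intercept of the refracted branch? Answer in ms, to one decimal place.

tᵢ = 2h·√(V₂²−V₁²)/(V₁V₂).
√(V₂²−V₁²) = √(6153²−1421²) = 5986.7 m/s.
tᵢ = 2·49.9·5986.7/(1421·6153) = 0.06833 s.

68.3 ms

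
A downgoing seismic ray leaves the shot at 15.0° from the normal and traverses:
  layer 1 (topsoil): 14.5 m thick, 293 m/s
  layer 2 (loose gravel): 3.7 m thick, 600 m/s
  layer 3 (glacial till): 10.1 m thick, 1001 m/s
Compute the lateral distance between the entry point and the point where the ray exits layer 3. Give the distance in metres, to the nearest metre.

25 m

Ray parameter p = sin 15.0° / 293 m/s = 8.8334e-04 s/m.
Layer 1: θ = 15.00°; offset = 14.5·tan 15.00° = 3.885 m.
Layer 2: sin θ = p·600 = 0.5300 → θ = 32.01°; offset = 3.7·tan 32.01° = 2.313 m.
Layer 3: sin θ = p·1001 = 0.8842 → θ = 62.16°; offset = 10.1·tan 62.16° = 19.121 m.
Σ offsets = 25.319 m.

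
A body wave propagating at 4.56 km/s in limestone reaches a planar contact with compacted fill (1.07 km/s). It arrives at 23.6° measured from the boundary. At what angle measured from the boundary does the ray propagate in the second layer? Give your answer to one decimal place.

77.6°

Angle from the normal: 90° − 23.6° = 66.4°.
sin θ₁/V₁ = sin θ₂/V₂ ⇒ sin θ₂ = 1.07·sin 66.4°/4.56 = 1.07·0.9164/4.56 = 0.2150.
θ₂ = sin⁻¹(0.2150) = 12.42° (from vertical).
From the interface: 90° − 12.42° = 77.58°.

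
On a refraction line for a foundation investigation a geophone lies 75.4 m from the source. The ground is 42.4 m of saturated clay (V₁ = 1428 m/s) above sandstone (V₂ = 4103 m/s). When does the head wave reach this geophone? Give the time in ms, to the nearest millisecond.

θ_c = arcsin(V₁/V₂) = arcsin(1428/4103) = 20.37°, cos θ_c = 0.9375.
Intercept time tᵢ = 2h cos θ_c / V₁ = 2·42.4·0.9375/1428 = 0.05567 s.
t = x/V₂ + tᵢ = 75.4/4103 + 0.05567 = 0.07405 s.

74 ms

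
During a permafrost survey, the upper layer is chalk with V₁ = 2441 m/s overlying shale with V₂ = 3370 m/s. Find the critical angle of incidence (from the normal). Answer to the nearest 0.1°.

Critical incidence: sin θ_c = V₁/V₂ = 2441/3370 = 0.7243.
θ_c = arcsin 0.7243 = 46.41°.

46.4°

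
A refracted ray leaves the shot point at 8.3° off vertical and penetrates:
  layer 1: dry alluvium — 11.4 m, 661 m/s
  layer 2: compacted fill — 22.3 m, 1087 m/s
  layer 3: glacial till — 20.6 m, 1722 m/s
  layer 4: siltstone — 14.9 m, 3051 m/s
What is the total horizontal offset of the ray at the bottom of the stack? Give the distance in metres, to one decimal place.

Apply Snell's law at each interface; in layer i the horizontal offset is hᵢ·tan θᵢ.
Layer 1: θ = 8.30°; offset = 11.4·tan 8.30° = 1.663 m.
Layer 2: sin θ = 1087·sin 8.3°/661 = 0.2374, θ = 13.73°; offset = 22.3·tan 13.73° = 5.450 m.
Layer 3: sin θ = 1722·sin 8.3°/661 = 0.3761, θ = 22.09°; offset = 20.6·tan 22.09° = 8.361 m.
Layer 4: sin θ = 3051·sin 8.3°/661 = 0.6663, θ = 41.78°; offset = 14.9·tan 41.78° = 13.314 m.
Summing the layer offsets gives 28.788 m.

28.8 m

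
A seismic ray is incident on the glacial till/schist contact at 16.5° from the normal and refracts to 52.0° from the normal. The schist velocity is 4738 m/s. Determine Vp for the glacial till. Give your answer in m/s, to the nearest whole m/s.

sin 16.5° = 0.2840; sin 52.0° = 0.7880.
V₁ = V₂·(sin θ₁/sin θ₂) = 4738·(0.2840/0.7880) = 1707.67 m/s.

1708 m/s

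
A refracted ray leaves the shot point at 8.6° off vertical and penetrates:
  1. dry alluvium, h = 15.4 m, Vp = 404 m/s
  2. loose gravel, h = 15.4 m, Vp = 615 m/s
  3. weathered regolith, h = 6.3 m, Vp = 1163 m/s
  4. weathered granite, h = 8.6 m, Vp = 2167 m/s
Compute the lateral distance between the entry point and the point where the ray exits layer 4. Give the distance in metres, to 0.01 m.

20.48 m

p = sin θ₁/V₁ = sin 8.6°/404 = 3.7014e-04 s/m is conserved through the stack.
Layer 1: θ = 8.60°; offset = 15.4·tan 8.60° = 2.3290 m.
Layer 2: sin θ = p·615 = 0.2276 → θ = 13.16°; offset = 15.4·tan 13.16° = 3.6001 m.
Layer 3: sin θ = p·1163 = 0.4305 → θ = 25.50°; offset = 6.3·tan 25.50° = 3.0046 m.
Layer 4: sin θ = p·2167 = 0.8021 → θ = 53.33°; offset = 8.6·tan 53.33° = 11.5503 m.
Σ offsets = 20.4840 m.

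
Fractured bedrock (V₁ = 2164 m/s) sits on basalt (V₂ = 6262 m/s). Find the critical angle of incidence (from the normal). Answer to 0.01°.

Critical incidence: sin θ_c = V₁/V₂ = 2164/6262 = 0.3456.
θ_c = arcsin 0.3456 = 20.22°.

20.22°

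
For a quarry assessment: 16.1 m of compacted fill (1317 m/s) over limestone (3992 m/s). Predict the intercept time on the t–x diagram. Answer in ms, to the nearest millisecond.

tᵢ = 2h·√(V₂²−V₁²)/(V₁V₂).
√(V₂²−V₁²) = √(3992²−1317²) = 3768.5 m/s.
tᵢ = 2·16.1·3768.5/(1317·3992) = 0.02308 s.

23 ms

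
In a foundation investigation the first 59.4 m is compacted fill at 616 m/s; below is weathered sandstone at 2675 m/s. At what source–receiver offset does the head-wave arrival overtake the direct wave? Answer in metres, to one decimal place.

150.2 m

θ_c = arcsin(616/2675) = 13.31°, so cos θ_c = 0.9731 and tᵢ = 2h cos θ_c/V₁ = 0.1877 s.
At crossover x/V₁ = x/V₂ + tᵢ ⇒ x = tᵢ/(1/V₁ − 1/V₂) = 0.18767/(1.6234e-03 − 3.7383e-04) = 150.19 m.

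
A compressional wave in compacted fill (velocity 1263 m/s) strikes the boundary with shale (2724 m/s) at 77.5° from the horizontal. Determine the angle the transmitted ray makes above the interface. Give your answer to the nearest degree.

Angle from the normal: 90° − 77.5° = 12.5°.
sin θ₁/V₁ = sin θ₂/V₂ ⇒ sin θ₂ = 2724·sin 12.5°/1263 = 2724·0.2164/1263 = 0.4668.
θ₂ = sin⁻¹(0.4668) = 27.83° (from vertical).
From the interface: 90° − 27.83° = 62.17°.

62°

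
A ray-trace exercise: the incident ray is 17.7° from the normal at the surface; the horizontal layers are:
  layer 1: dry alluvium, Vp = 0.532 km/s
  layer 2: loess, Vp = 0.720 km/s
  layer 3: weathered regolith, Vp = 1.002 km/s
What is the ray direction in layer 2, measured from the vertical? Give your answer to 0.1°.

Ray parameter p = sin 17.7° / 0.532 = 5.7149e-01 s/km.
sin θ_2 = p·V_2 = 5.7149e-01 × 0.720 = 0.4115.
θ_2 = 24.30° from the vertical.

24.3°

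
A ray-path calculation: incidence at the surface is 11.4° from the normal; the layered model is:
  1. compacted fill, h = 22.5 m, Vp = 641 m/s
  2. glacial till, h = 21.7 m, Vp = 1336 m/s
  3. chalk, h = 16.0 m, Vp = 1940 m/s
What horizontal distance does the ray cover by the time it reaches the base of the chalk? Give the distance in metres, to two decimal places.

p = sin θ₁/V₁ = sin 11.4°/641 = 3.0836e-04 s/m is conserved through the stack.
Layer 1: θ = 11.40°; offset = 22.5·tan 11.40° = 4.5368 m.
Layer 2: sin θ = p·1336 = 0.4120 → θ = 24.33°; offset = 21.7·tan 24.33° = 9.8109 m.
Layer 3: sin θ = p·1940 = 0.5982 → θ = 36.74°; offset = 16.0·tan 36.74° = 11.9443 m.
Summing the layer offsets gives 26.2920 m.

26.29 m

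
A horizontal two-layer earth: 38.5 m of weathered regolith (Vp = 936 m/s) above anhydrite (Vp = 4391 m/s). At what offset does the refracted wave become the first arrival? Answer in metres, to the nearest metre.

θ_c = arcsin(936/4391) = 12.31°, so cos θ_c = 0.9770 and tᵢ = 2h cos θ_c/V₁ = 0.0804 s.
At crossover x/V₁ = x/V₂ + tᵢ ⇒ x = tᵢ/(1/V₁ − 1/V₂) = 0.08037/(1.0684e-03 − 2.2774e-04) = 95.61 m.

96 m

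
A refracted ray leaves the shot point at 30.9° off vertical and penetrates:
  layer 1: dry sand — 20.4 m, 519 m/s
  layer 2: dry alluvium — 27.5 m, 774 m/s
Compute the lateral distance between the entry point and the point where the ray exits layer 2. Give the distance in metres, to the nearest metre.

45 m

Ray parameter p = sin 30.9° / 519 m/s = 9.8948e-04 s/m.
Layer 1: θ = 30.90°; offset = 20.4·tan 30.90° = 12.209 m.
Layer 2: sin θ = p·774 = 0.7659 → θ = 49.98°; offset = 27.5·tan 49.98° = 32.754 m.
Σ offsets = 44.963 m.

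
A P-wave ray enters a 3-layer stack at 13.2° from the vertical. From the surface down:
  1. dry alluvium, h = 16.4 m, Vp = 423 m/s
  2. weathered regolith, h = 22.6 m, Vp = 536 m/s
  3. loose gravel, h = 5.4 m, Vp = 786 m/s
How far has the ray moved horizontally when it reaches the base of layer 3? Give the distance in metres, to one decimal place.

p = sin θ₁/V₁ = sin 13.2°/423 = 5.3984e-04 s/m is conserved through the stack.
Layer 1: θ = 13.20°; offset = 16.4·tan 13.20° = 3.847 m.
Layer 2: sin θ = p·536 = 0.2894 → θ = 16.82°; offset = 22.6·tan 16.82° = 6.832 m.
Layer 3: sin θ = p·786 = 0.4243 → θ = 25.11°; offset = 5.4·tan 25.11° = 2.530 m.
Total horizontal offset = 13.209 m.

13.2 m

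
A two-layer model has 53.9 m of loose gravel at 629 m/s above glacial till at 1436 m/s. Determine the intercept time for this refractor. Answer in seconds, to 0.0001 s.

tᵢ = 2h·√(V₂²−V₁²)/(V₁V₂).
√(V₂²−V₁²) = √(1436²−629²) = 1290.9 m/s.
tᵢ = 2·53.9·1290.9/(629·1436) = 0.15407 s.

0.1541 s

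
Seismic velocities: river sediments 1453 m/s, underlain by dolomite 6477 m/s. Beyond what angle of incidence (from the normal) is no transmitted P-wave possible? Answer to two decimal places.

Critical incidence: sin θ_c = V₁/V₂ = 1453/6477 = 0.2243.
θ_c = arcsin 0.2243 = 12.96°.

12.96°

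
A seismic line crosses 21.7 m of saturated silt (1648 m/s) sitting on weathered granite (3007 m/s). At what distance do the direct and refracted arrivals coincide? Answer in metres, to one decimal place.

x_cross = 2h·√((V₂+V₁)/(V₂−V₁)).
(V₂+V₁)/(V₂−V₁) = (3007+1648)/(3007−1648) = 3.4253; √ = 1.8508.
x_cross = 2·21.7·1.8508 = 80.32 m.

80.3 m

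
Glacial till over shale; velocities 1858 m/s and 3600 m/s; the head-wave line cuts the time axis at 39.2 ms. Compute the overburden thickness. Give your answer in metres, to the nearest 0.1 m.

42.5 m

θ_c = arcsin(1858/3600) = 31.07°; cos θ_c = 0.8565.
tᵢ = 2h cos θ_c/V₁ ⇒ h = tᵢ·V₁/(2 cos θ_c) = 0.0392·1858/(2·0.8565) = 42.52 m.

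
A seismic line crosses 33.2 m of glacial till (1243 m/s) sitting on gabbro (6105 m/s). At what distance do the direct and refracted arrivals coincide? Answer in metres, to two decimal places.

81.63 m

x_cross = 2h·√((V₂+V₁)/(V₂−V₁)).
(V₂+V₁)/(V₂−V₁) = (6105+1243)/(6105−1243) = 1.5113; √ = 1.2294.
x_cross = 2·33.2·1.2294 = 81.63 m.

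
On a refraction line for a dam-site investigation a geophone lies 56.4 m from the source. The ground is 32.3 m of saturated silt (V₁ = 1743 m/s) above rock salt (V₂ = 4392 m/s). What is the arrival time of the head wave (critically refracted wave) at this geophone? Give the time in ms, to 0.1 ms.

θ_c = arcsin(V₁/V₂) = arcsin(1743/4392) = 23.38°, cos θ_c = 0.9179.
Intercept time tᵢ = 2h cos θ_c / V₁ = 2·32.3·0.9179/1743 = 0.03402 s.
t = x/V₂ + tᵢ = 56.4/4392 + 0.03402 = 0.04686 s.

46.9 ms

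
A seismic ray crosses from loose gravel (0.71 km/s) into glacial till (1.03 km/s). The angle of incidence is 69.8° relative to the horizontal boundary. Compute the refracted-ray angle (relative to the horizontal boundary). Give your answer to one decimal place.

Angle from the normal: 90° − 69.8° = 20.2°.
Snell's law: sin θ₂ = (V₂/V₁)·sin θ₁ = (1.03/0.71)·sin 20.2° = 0.5009.
θ₂ = arcsin 0.5009 = 30.06° from the normal.
From the interface: 90° − 30.06° = 59.94°.

59.9°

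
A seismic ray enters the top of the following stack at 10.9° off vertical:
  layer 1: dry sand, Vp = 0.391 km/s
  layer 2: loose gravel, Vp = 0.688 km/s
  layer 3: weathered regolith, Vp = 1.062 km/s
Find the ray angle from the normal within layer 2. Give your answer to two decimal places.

Ray parameter p = sin 10.9° / 0.391 = 4.8362e-01 s/km.
sin θ_2 = p·V_2 = 4.8362e-01 × 0.688 = 0.3327.
θ_2 = arcsin 0.3327 = 19.43°.

19.43°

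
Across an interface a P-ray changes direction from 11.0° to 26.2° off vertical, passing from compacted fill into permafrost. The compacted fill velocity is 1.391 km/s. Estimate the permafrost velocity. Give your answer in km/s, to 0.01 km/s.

Snell's law: sin 11.0°/V₁ = sin 26.2°/V₂.
V₂ = V₁·sin 26.2°/sin 11.0° = 1.391 × 2.3139 = 3.22 km/s.

3.22 km/s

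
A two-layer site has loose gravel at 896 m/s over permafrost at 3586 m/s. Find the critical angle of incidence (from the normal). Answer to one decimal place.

14.5°

Critical incidence: sin θ_c = V₁/V₂ = 896/3586 = 0.2499.
θ_c = arcsin 0.2499 = 14.47°.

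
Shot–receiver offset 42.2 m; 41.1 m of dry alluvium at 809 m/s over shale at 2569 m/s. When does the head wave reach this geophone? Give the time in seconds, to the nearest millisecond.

t = x/V₂ + 2h·√(V₂²−V₁²)/(V₁V₂).
√(V₂²−V₁²) = √(2569²−809²) = 2438.3 m/s; delay term = 2·41.1·2438.3/(809·2569) = 0.09644 s.
t = 42.2/2569 + 0.09644 = 0.11286 s.

0.113 s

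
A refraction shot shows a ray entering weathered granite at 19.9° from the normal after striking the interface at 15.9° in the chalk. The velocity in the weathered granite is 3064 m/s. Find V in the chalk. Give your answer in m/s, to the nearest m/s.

2466 m/s

Snell's law: sin 15.9°/V₁ = sin 19.9°/V₂.
V₁ = V₂·sin 15.9°/sin 19.9° = 3064 × 0.8049 = 2466.10 m/s.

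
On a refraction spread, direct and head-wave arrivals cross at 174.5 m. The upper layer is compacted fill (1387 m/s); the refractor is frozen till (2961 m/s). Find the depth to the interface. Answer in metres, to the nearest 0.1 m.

52.5 m

h = (x_cross/2)·√((V₂−V₁)/(V₂+V₁)).
(V₂−V₁)/(V₂+V₁) = (2961−1387)/(2961+1387) = 0.3620; √ = 0.6017.
h = (174.5/2)·0.6017 = 52.50 m.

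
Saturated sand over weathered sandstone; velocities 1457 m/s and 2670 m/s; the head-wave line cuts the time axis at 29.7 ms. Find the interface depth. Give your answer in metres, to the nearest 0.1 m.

25.8 m

θ_c = arcsin(1457/2670) = 33.07°; cos θ_c = 0.8380.
tᵢ = 2h cos θ_c/V₁ ⇒ h = tᵢ·V₁/(2 cos θ_c) = 0.0297·1457/(2·0.8380) = 25.82 m.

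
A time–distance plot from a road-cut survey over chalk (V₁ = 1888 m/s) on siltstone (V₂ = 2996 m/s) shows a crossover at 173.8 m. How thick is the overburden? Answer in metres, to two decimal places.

41.39 m

h = (x_cross/2)·√((V₂−V₁)/(V₂+V₁)).
(V₂−V₁)/(V₂+V₁) = (2996−1888)/(2996+1888) = 0.2269; √ = 0.4763.
h = (173.8/2)·0.4763 = 41.39 m.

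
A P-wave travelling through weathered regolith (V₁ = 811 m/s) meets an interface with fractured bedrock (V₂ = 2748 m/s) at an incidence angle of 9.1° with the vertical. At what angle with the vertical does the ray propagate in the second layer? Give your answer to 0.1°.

sin θ₁/V₁ = sin θ₂/V₂ ⇒ sin θ₂ = 2748·sin 9.1°/811 = 2748·0.1582/811 = 0.5359.
θ₂ = arcsin 0.5359 = 32.41° from the normal.

32.4°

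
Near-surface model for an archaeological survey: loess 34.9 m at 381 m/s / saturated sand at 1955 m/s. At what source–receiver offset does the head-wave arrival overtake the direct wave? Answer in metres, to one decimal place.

θ_c = arcsin(381/1955) = 11.24°, so cos θ_c = 0.9808 and tᵢ = 2h cos θ_c/V₁ = 0.1797 s.
At crossover x/V₁ = x/V₂ + tᵢ ⇒ x = tᵢ/(1/V₁ − 1/V₂) = 0.17969/(2.6247e-03 − 5.1151e-04) = 85.03 m.

85.0 m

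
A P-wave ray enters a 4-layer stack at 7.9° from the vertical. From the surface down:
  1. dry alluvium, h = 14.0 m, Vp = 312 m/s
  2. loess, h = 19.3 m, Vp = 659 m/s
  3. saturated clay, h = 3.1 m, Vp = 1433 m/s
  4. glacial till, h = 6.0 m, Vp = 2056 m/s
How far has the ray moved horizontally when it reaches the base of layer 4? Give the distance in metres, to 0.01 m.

23.14 m

p = sin θ₁/V₁ = sin 7.9°/312 = 4.4053e-04 s/m is conserved through the stack.
Layer 1: θ = 7.90°; offset = 14.0·tan 7.90° = 1.9427 m.
Layer 2: sin θ = p·659 = 0.2903 → θ = 16.88°; offset = 19.3·tan 16.88° = 5.8551 m.
Layer 3: sin θ = p·1433 = 0.6313 → θ = 39.14°; offset = 3.1·tan 39.14° = 2.5233 m.
Layer 4: sin θ = p·2056 = 0.9057 → θ = 64.92°; offset = 6.0·tan 64.92° = 12.8209 m.
Summing the layer offsets gives 23.1419 m.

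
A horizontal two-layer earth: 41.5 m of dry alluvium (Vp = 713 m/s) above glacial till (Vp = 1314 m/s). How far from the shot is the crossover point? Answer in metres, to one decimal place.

θ_c = arcsin(713/1314) = 32.86°, so cos θ_c = 0.8400 and tᵢ = 2h cos θ_c/V₁ = 0.0978 s.
At crossover x/V₁ = x/V₂ + tᵢ ⇒ x = tᵢ/(1/V₁ − 1/V₂) = 0.09778/(1.4025e-03 − 7.6104e-04) = 152.43 m.

152.4 m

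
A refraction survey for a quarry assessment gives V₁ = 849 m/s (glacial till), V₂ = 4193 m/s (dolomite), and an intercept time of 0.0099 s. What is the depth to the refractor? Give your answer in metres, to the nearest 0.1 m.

4.3 m

h = tᵢ·V₁·V₂ / (2·√(V₂²−V₁²)).
√(V₂²−V₁²) = √(4193² − 849²) = 4106.1 m/s.
h = 0.0099 s × 849 × 4193 / (2 × 4106.1) = 4.29 m.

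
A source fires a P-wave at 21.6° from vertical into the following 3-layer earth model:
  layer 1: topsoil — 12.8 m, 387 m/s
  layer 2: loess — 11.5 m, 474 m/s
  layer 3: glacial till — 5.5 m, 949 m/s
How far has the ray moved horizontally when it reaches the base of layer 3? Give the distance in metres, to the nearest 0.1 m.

Ray parameter p = sin 21.6° / 387 m/s = 9.5123e-04 s/m.
Layer 1: θ = 21.60°; offset = 12.8·tan 21.60° = 5.068 m.
Layer 2: sin θ = p·474 = 0.4509 → θ = 26.80°; offset = 11.5·tan 26.80° = 5.809 m.
Layer 3: sin θ = p·949 = 0.9027 → θ = 64.52°; offset = 5.5·tan 64.52° = 11.540 m.
Summing the layer offsets gives 22.417 m.

22.4 m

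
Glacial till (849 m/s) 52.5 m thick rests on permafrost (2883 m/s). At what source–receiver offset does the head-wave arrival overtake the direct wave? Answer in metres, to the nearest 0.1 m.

142.2 m

x_cross = 2h·√((V₂+V₁)/(V₂−V₁)).
(V₂+V₁)/(V₂−V₁) = (2883+849)/(2883−849) = 1.8348; √ = 1.3546.
x_cross = 2·52.5·1.3546 = 142.23 m.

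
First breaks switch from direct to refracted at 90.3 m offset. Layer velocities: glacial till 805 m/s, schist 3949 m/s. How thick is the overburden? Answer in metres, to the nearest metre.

h = (x_cross/2)·√((V₂−V₁)/(V₂+V₁)).
(V₂−V₁)/(V₂+V₁) = (3949−805)/(3949+805) = 0.6613; √ = 0.8132.
h = (90.3/2)·0.8132 = 36.72 m.

37 m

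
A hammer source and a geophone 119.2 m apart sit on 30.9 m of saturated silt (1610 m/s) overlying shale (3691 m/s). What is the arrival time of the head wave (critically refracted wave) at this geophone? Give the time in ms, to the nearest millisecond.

67 ms

t = x/V₂ + 2h·√(V₂²−V₁²)/(V₁V₂).
√(V₂²−V₁²) = √(3691²−1610²) = 3321.4 m/s; delay term = 2·30.9·3321.4/(1610·3691) = 0.03454 s.
t = 119.2/3691 + 0.03454 = 0.06684 s.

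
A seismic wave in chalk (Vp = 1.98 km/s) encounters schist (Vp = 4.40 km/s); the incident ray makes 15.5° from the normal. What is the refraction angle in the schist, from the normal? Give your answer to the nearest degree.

36°

sin θ₁/V₁ = sin θ₂/V₂ ⇒ sin θ₂ = 4.40·sin 15.5°/1.98 = 4.40·0.2672/1.98 = 0.5939.
θ₂ = arcsin 0.5939 = 36.43° from the normal.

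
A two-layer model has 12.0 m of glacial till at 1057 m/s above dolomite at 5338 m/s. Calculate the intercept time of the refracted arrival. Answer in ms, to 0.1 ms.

tᵢ = 2h·√(V₂²−V₁²)/(V₁V₂).
√(V₂²−V₁²) = √(5338²−1057²) = 5232.3 m/s.
tᵢ = 2·12.0·5232.3/(1057·5338) = 0.02226 s.

22.3 ms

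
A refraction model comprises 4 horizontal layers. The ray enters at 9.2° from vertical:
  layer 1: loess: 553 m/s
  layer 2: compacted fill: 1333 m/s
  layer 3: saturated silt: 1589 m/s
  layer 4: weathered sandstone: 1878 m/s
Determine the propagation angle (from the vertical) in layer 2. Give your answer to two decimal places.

Ray parameter p = sin 9.2° / 553 = 2.8912e-04 s/m.
sin θ_2 = p·V_2 = 2.8912e-04 × 1333 = 0.3854.
θ_2 = arcsin 0.3854 = 22.67°.

22.67°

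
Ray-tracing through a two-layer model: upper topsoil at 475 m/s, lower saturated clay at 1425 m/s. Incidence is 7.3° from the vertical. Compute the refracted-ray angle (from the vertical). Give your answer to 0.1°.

22.4°

Snell's law: sin θ₂ = (V₂/V₁)·sin θ₁ = (1425/475)·sin 7.3° = 0.3812.
θ₂ = sin⁻¹(0.3812) = 22.41° (from vertical).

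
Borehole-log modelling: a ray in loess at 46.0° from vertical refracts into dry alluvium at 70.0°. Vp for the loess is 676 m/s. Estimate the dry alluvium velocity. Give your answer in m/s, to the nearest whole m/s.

sin 46.0° = 0.7193; sin 70.0° = 0.9397.
V₂ = V₁·(sin θ₂/sin θ₁) = 676·(0.9397/0.7193) = 883.08 m/s.

883 m/s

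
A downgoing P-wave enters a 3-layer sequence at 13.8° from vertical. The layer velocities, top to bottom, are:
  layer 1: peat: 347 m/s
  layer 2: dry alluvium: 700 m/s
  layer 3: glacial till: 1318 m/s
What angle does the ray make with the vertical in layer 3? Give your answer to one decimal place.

65.0°

Ray parameter p = sin 13.8° / 347 = 6.8742e-04 s/m.
sin θ_3 = p·V_3 = 6.8742e-04 × 1318 = 0.9060.
θ_3 = 64.96° from the vertical.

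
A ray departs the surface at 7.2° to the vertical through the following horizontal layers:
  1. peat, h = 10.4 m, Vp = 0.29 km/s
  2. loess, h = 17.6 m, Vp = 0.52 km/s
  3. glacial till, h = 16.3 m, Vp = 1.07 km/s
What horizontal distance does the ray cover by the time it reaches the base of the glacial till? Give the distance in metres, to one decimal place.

13.9 m

Apply Snell's law at each interface; in layer i the horizontal offset is hᵢ·tan θᵢ.
Layer 1: θ = 7.20°; offset = 10.4·tan 7.20° = 1.314 m.
Layer 2: sin θ = 0.52·sin 7.2°/0.29 = 0.2247, θ = 12.99°; offset = 17.6·tan 12.99° = 4.059 m.
Layer 3: sin θ = 1.07·sin 7.2°/0.29 = 0.4624, θ = 27.54°; offset = 16.3·tan 27.54° = 8.501 m.
Σ offsets = 13.874 m.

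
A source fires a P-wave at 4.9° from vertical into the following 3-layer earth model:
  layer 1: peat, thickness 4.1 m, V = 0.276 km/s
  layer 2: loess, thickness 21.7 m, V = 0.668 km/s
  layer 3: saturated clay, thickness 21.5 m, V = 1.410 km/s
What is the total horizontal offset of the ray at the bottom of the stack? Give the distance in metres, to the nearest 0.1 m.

15.4 m

Apply Snell's law at each interface; in layer i the horizontal offset is hᵢ·tan θᵢ.
Layer 1: θ = 4.90°; offset = 4.1·tan 4.90° = 0.351 m.
Layer 2: sin θ = 0.668·sin 4.9°/0.276 = 0.2067, θ = 11.93°; offset = 21.7·tan 11.93° = 4.585 m.
Layer 3: sin θ = 1.410·sin 4.9°/0.276 = 0.4364, θ = 25.87°; offset = 21.5·tan 25.87° = 10.427 m.
Total horizontal offset = 15.364 m.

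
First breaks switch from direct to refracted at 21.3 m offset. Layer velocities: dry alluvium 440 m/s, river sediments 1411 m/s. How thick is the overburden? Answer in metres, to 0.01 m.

x_cross = 2h·√((V₂+V₁)/(V₂−V₁)) → h = x_cross / (2·√((V₂+V₁)/(V₂−V₁))).
√((V₂+V₁)/(V₂−V₁)) = √((1411+440)/(1411−440)) = 1.3807.
h = 21.3 / (2·1.3807) = 7.71 m.

7.71 m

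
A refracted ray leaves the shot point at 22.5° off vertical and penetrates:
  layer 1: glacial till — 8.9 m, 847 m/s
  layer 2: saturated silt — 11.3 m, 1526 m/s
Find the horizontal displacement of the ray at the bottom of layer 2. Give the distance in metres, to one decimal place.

14.4 m

p = sin θ₁/V₁ = sin 22.5°/847 = 4.5181e-04 s/m is conserved through the stack.
Layer 1: θ = 22.50°; offset = 8.9·tan 22.50° = 3.687 m.
Layer 2: sin θ = p·1526 = 0.6895 → θ = 43.59°; offset = 11.3·tan 43.59° = 10.756 m.
Summing the layer offsets gives 14.443 m.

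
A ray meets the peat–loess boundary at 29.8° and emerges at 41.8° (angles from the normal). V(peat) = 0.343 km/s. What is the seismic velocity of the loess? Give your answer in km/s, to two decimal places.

Snell's law: sin 29.8°/V₁ = sin 41.8°/V₂.
V₂ = V₁·sin 41.8°/sin 29.8° = 0.343 × 1.3412 = 0.46 km/s.

0.46 km/s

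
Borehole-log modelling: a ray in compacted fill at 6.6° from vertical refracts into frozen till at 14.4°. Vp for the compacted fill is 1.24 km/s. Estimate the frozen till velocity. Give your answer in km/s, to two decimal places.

Snell's law: sin 6.6°/V₁ = sin 14.4°/V₂.
V₂ = V₁·sin 14.4°/sin 6.6° = 1.24 × 2.1637 = 2.68 km/s.

2.68 km/s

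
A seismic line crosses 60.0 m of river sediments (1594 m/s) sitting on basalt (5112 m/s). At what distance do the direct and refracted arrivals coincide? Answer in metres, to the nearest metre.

166 m

θ_c = arcsin(1594/5112) = 18.17°, so cos θ_c = 0.9501 and tᵢ = 2h cos θ_c/V₁ = 0.0715 s.
At crossover x/V₁ = x/V₂ + tᵢ ⇒ x = tᵢ/(1/V₁ − 1/V₂) = 0.07153/(6.2735e-04 − 1.9562e-04) = 165.68 m.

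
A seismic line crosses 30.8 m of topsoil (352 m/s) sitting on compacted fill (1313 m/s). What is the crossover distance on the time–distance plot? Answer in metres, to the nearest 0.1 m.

81.1 m

x_cross = 2h·√((V₂+V₁)/(V₂−V₁)).
(V₂+V₁)/(V₂−V₁) = (1313+352)/(1313−352) = 1.7326; √ = 1.3163.
x_cross = 2·30.8·1.3163 = 81.08 m.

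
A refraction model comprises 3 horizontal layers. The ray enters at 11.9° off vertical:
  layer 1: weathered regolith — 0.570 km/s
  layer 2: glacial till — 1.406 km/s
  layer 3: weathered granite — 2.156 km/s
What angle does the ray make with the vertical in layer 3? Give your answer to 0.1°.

Ray parameter p = sin 11.9° / 0.570 = 3.6176e-01 s/km.
sin θ_3 = p·V_3 = 3.6176e-01 × 2.156 = 0.7800.
θ_3 = 51.26° from the vertical.

51.3°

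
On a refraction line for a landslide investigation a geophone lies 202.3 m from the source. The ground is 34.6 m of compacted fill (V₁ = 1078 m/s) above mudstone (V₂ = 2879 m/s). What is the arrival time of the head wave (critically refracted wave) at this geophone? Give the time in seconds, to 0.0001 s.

0.1298 s

t = x/V₂ + 2h·√(V₂²−V₁²)/(V₁V₂).
√(V₂²−V₁²) = √(2879²−1078²) = 2669.6 m/s; delay term = 2·34.6·2669.6/(1078·2879) = 0.05952 s.
t = 202.3/2879 + 0.05952 = 0.12979 s.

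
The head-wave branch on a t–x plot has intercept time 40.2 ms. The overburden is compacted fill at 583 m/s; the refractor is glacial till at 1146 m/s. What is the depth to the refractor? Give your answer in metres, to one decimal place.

13.6 m

h = tᵢ·V₁·V₂ / (2·√(V₂²−V₁²)).
√(V₂²−V₁²) = √(1146² − 583²) = 986.6 m/s.
h = 0.0402 s × 583 × 1146 / (2 × 986.6) = 13.61 m.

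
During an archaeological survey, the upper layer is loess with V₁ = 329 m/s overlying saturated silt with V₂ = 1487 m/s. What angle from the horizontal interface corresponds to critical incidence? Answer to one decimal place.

At critical incidence the refracted ray runs along the interface (θ₂ = 90°), so sin θ_c = V₁/V₂.
θ_c = arcsin(329/1487) = arcsin 0.2213 = 12.78°.
Measured from the interface: 90° − 12.78° = 77.22°.

77.2°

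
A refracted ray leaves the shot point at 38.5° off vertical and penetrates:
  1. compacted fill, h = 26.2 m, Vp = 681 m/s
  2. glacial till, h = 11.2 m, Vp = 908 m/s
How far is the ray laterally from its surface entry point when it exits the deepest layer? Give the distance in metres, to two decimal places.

37.51 m

Ray parameter p = sin 38.5° / 681 m/s = 9.1412e-04 s/m.
Layer 1: θ = 38.50°; offset = 26.2·tan 38.50° = 20.8404 m.
Layer 2: sin θ = p·908 = 0.8300 → θ = 56.10°; offset = 11.2·tan 56.10° = 16.6678 m.
Summing the layer offsets gives 37.5082 m.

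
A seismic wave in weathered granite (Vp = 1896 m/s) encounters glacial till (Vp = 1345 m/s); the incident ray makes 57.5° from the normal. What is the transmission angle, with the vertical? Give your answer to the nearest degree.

37°

sin θ₁/V₁ = sin θ₂/V₂ ⇒ sin θ₂ = 1345·sin 57.5°/1896 = 1345·0.8434/1896 = 0.5983.
θ₂ = sin⁻¹(0.5983) = 36.75° (from vertical).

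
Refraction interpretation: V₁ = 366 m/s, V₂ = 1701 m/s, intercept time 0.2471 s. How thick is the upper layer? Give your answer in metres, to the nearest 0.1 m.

46.3 m

h = tᵢ·V₁·V₂ / (2·√(V₂²−V₁²)).
√(V₂²−V₁²) = √(1701² − 366²) = 1661.2 m/s.
h = 0.2471 s × 366 × 1701 / (2 × 1661.2) = 46.30 m.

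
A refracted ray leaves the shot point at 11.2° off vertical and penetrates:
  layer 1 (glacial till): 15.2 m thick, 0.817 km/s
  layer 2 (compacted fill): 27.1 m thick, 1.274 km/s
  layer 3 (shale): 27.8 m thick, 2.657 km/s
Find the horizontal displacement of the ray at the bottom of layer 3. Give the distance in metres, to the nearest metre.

34 m

p = sin θ₁/V₁ = sin 11.2°/0.817 = 2.3774e-01 s/km is conserved through the stack.
Layer 1: θ = 11.20°; offset = 15.2·tan 11.20° = 3.010 m.
Layer 2: sin θ = p·1.274 = 0.3029 → θ = 17.63°; offset = 27.1·tan 17.63° = 8.613 m.
Layer 3: sin θ = p·2.657 = 0.6317 → θ = 39.17°; offset = 27.8·tan 39.17° = 22.652 m.
Σ offsets = 34.274 m.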